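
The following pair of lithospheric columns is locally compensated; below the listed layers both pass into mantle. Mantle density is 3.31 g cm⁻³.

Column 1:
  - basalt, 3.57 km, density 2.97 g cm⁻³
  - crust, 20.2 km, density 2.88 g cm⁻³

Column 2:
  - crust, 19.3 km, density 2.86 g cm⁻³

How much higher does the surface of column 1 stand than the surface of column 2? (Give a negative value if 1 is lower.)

0.367 km

For any compensation level in the mantle, the mantle terms cancel and isostasy reduces to e = (Σt_1 − Σt_2) − (Σ(ρt)_1 − Σ(ρt)_2) / ρ_m.
Σt_1 = 23.77 km; Σt_2 = 19.3 km; Σ(ρt)_1 = 68.7789; Σ(ρt)_2 = 55.198 (in km·g cm⁻³).
e = (23.77 − 19.3) − (68.7789 − 55.198) / 3.31 = 0.367 km.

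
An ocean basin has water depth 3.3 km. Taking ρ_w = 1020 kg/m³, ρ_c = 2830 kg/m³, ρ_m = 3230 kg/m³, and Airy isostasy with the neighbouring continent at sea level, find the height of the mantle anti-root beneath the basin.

Equating mass per unit area of the two columns: replacing crust with seawater at the top is compensated by replacing crust with mantle at the base: d (ρ_c − ρ_w) = a (ρ_m − ρ_c).
a = d (ρ_c − ρ_w)/(ρ_m − ρ_c) = 3.3 km × 1810/400 = 14.9 km.

14.9 km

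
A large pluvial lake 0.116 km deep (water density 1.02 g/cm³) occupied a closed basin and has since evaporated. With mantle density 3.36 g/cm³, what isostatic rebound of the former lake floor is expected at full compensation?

u = d ρ_w/ρ_m = 0.116 km × 1.02/3.36 = 0.0352 km.

0.0352 km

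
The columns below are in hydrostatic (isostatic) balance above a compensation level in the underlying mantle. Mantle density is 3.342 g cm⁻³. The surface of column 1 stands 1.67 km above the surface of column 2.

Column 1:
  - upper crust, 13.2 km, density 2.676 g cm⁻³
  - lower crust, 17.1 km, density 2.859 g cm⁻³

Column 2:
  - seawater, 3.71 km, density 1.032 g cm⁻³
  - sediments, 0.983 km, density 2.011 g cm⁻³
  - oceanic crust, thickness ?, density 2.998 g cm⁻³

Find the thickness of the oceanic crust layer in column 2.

Take the compensation level at the base of the deeper column (depth z_c below the surface of column 1) and equate Σ ρ_i t_i down to z_c; mantle fills any gap and the z_c terms cancel.
Column 1: 13.2×2.676 + 17.1×2.859 + (z_c − 30.3)×3.342
Column 2: 1.67×0 + 3.71×1.032 + 0.983×2.011 + x×2.998 + (z_c − 1.67 − 4.693 − x)×3.342
The z_c×3.342 term appears on both sides and cancels. Collect the known terms of each column as K = Σ(ρt)_known − 3.342 × (depth of known layers): K_1 = 84.2121 − 3.342×30.3 = −17.0505; K_2 = 5.805533 − 3.342×(1.67 + 4.693) = −15.459613.
Balance: K_1 = K_2 − x×(3.342 − 2.998), so x = (K_2 − K_1)/(3.342 − 2.998) = 1.59089/0.344 = 4.62 km.

4.62 km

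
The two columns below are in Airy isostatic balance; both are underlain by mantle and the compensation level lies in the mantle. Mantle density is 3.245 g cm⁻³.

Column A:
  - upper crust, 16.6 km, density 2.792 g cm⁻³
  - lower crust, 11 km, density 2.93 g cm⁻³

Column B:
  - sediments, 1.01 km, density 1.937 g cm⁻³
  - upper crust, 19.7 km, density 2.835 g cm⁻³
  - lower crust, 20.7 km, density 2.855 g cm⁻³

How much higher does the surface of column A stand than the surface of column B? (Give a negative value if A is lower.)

For any compensation level in the mantle, the mantle terms cancel and isostasy reduces to e = (Σt_A − Σt_B) − (Σ(ρt)_A − Σ(ρt)_B) / ρ_m.
Σt_A = 27.6 km; Σt_B = 41.41 km; Σ(ρt)_A = 78.5772; Σ(ρt)_B = 116.90437 (in km·g cm⁻³).
e = (27.6 − 41.41) − (78.5772 − 116.90437) / 3.245 = −2 km.

−2 km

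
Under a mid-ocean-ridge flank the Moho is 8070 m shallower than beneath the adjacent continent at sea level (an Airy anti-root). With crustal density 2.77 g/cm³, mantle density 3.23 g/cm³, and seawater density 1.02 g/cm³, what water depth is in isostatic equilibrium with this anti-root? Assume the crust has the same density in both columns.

2120 m

Replacing a thickness d of crust by seawater at the top must be balanced by replacing crust with mantle at the base: d (ρ_c − ρ_w) = a (ρ_m − ρ_c).
d = a (ρ_m − ρ_c)/(ρ_c − ρ_w) = 8070 m × 0.46/1.75 = 2120 m.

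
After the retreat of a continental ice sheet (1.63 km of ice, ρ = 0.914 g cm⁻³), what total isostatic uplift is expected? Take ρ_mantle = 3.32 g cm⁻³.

Removing the load lets mantle flow back in; uplift u satisfies ρ_ice t = ρ_m u.
u = t ρ_ice/ρ_m = 1.63 km × 0.914/3.32 = 0.449 km.

0.449 km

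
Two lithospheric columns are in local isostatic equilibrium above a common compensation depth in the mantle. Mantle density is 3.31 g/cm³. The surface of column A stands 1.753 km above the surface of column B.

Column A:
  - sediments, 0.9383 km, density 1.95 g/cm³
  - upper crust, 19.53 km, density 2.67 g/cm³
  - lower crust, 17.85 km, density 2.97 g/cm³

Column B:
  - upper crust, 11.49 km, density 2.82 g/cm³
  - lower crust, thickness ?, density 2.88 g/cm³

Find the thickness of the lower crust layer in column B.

Take the compensation level at the base of the deeper column (depth z_c below the surface of column A) and equate Σ ρ_i t_i down to z_c; mantle fills any gap and the z_c terms cancel.
Column A: 0.9383×1.95 + 19.53×2.67 + 17.85×2.97 + (z_c − 38.3183)×3.31
Column B: 1.753×0 + 11.49×2.82 + x×2.88 + (z_c − 1.753 − 11.49 − x)×3.31
The z_c×3.31 term appears on both sides and cancels. Collect the known terms of each column as K = Σ(ρt)_known − 3.31 × (depth of known layers): K_A = 106.989285 − 3.31×38.3183 = −19.844288; K_B = 32.4018 − 3.31×(1.753 + 11.49) = −11.43253.
Balance: K_A = K_B − x×(3.31 − 2.88), so x = (K_B − K_A)/(3.31 − 2.88) = 8.41176/0.43 = 19.6 km.

19.6 km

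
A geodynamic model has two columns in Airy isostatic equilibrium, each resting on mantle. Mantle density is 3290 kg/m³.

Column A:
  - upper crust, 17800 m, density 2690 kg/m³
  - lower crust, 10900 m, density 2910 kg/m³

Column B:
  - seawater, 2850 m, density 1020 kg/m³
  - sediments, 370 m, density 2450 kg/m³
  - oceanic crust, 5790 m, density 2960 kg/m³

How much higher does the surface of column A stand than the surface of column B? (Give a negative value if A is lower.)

1860 m

For any compensation level in the mantle, the mantle terms cancel and isostasy reduces to e = (Σt_A − Σt_B) − (Σ(ρt)_A − Σ(ρt)_B) / ρ_m.
Σt_A = 28700 m; Σt_B = 9010 m; Σ(ρt)_A = 79601000; Σ(ρt)_B = 20951900 (in m·kg/m³).
e = (28700 − 9010) − (79601000 − 20951900) / 3290 = 1860 m.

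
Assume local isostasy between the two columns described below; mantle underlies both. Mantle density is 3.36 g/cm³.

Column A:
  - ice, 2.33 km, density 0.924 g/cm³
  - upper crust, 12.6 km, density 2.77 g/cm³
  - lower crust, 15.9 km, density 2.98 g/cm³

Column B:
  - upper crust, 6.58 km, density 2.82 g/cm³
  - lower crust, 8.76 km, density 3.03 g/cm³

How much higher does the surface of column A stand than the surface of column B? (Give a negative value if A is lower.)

For any compensation level in the mantle, the mantle terms cancel and isostasy reduces to e = (Σt_A − Σt_B) − (Σ(ρt)_A − Σ(ρt)_B) / ρ_m.
Σt_A = 30.83 km; Σt_B = 15.34 km; Σ(ρt)_A = 84.43692; Σ(ρt)_B = 45.0984 (in km·g/cm³).
e = (30.83 − 15.34) − (84.43692 − 45.0984) / 3.36 = 3.78 km.

3.78 km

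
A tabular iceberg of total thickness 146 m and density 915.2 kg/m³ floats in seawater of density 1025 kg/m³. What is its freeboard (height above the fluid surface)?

15.6 m

Floating equilibrium: submerged depth d = t ρ_obj/ρ_fluid = 146 m × 915.2/1025 = 130.4 m.
Freeboard = t − d = 146 m − 130.4 m = 15.6 m.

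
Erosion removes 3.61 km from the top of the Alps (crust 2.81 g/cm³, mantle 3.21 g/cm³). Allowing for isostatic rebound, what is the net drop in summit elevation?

Rebound u = e ρ_c/ρ_m = 3.61 km × 2.81/3.21 = 3.16 km.
Net surface drop = e − u = 3.61 km − 3.16 km = e (ρ_m − ρ_c)/ρ_m = 0.45 km.

0.45 km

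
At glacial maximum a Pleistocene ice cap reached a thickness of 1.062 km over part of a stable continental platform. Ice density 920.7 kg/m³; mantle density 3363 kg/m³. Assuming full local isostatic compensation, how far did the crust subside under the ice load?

In Airy isostatic equilibrium: the ice load ρ_ice t is balanced by mantle displaced below, ρ_m s.
s = t ρ_ice / ρ_m = 1.062 km × 920.7/3363 = 0.291 km.

0.291 km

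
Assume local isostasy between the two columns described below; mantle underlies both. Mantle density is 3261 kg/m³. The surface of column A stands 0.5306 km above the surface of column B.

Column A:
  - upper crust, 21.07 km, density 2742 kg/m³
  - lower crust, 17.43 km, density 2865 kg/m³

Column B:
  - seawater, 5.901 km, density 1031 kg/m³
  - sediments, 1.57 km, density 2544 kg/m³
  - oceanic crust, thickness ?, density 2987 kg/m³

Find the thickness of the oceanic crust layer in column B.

Take the compensation level at the base of the deeper column (depth z_c below the surface of column A) and equate Σ ρ_i t_i down to z_c; mantle fills any gap and the z_c terms cancel.
Column A: 21.07×2742 + 17.43×2865 + (z_c − 38.5)×3261
Column B: 0.5306×0 + 5.901×1031 + 1.57×2544 + x×2987 + (z_c − 0.5306 − 7.471 − x)×3261
The z_c×3261 term appears on both sides and cancels. Collect the known terms of each column as K = Σ(ρt)_known − 3261 × (depth of known layers): K_A = 107710.89 − 3261×38.5 = −17837.61; K_B = 10078.011 − 3261×(0.5306 + 7.471) = −16015.2066.
Balance: K_A = K_B − x×(3261 − 2987), so x = (K_B − K_A)/(3261 − 2987) = 1822.4/274 = 6.65 km.

6.65 km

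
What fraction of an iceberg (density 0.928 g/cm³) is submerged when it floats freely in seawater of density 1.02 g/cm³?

0.91

Submerged fraction = ρ_obj/ρ_fluid = 0.928/1.02 = 0.91.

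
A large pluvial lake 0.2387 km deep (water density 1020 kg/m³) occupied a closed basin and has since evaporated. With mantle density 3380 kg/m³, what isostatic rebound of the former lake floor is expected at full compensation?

u = d ρ_w/ρ_m = 0.2387 km × 1020/3380 = 0.072 km.

0.072 km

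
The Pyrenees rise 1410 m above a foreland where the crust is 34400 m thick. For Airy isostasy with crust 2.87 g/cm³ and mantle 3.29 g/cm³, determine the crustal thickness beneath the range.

45400 m

Root depth r = h ρ_c / (ρ_m − ρ_c) = 1410 m × 2.87 / 0.42 = 9635 m.
Total thickness = T + h + r = 34400 m + 1410 m + 9635 m = 45400 m.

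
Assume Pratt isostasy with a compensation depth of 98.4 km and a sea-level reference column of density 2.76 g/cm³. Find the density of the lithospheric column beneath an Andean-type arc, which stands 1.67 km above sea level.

Pratt balance: ρ_ref D = ρ (D + h).
ρ = ρ_ref D/(D + h) = 2.76 × 98.4 km/(98.4 km + 1.67 km) = 2.71 g/cm³.

2.71 g/cm³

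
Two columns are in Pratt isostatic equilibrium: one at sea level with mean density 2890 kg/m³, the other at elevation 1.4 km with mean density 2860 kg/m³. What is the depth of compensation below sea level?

133 km

ρ_ref D = ρ (D + h) → D (ρ_ref − ρ) = ρ h.
D = ρ h/(ρ_ref − ρ) = 2860 × 1.4 km/(2890 − 2860) = 133 km.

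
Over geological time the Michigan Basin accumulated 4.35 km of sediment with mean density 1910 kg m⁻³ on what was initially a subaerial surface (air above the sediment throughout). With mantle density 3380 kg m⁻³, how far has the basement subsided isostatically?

Subaerial load: s = t ρ_sed / ρ_m = 4.35 km × 1910/3380 = 2.46 km.

2.46 km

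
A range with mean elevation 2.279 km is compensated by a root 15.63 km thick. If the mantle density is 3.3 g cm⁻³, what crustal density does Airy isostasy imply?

ρ_c h = (ρ_m − ρ_c) r → ρ_c (h + r) = ρ_m r → ρ_c = ρ_m r / (h + r).
ρ_c = 3.3 × 15.63 km / (2.279 km + 15.63 km) = 2.88 g cm⁻³.

2.88 g cm⁻³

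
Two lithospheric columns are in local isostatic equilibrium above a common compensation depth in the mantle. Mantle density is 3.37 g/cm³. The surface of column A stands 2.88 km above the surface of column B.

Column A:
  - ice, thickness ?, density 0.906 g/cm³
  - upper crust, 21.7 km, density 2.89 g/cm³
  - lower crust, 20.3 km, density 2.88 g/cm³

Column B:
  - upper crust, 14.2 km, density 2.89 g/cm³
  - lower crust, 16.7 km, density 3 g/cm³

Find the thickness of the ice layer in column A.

Take the compensation level at the base of the deeper column (depth z_c below the surface of column A) and equate Σ ρ_i t_i down to z_c; mantle fills any gap and the z_c terms cancel.
Column A: x×0.906 + 21.7×2.89 + 20.3×2.88 + (z_c − 42 − x)×3.37
Column B: 2.88×0 + 14.2×2.89 + 16.7×3 + (z_c − 2.88 − 30.9)×3.37
The z_c×3.37 term appears on both sides and cancels. Collect the known terms of each column as K = Σ(ρt)_known − 3.37 × (depth of known layers): K_A = 121.177 − 3.37×42 = −20.363; K_B = 91.138 − 3.37×(2.88 + 30.9) = −22.7006.
Balance: K_A − x×(3.37 − 0.906) = K_B, so x = (K_A − K_B)/(3.37 − 0.906) = 2.3376/2.464 = 0.949 km.

0.949 km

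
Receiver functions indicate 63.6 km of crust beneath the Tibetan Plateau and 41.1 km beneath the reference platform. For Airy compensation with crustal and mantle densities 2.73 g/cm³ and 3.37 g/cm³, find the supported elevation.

4.27 km

Excess crust Δ = 63.6 km − 41.1 km = 22.5 km, split between elevation h and root r with h + r = Δ.
Airy balance ρ_c h = (ρ_m − ρ_c) r gives r = h ρ_c/(ρ_m − ρ_c), so h (1 + ρ_c/(ρ_m − ρ_c)) = Δ, i.e. h = Δ (ρ_m − ρ_c)/ρ_m.
h = 22.5 km × 0.64/3.37 = 4.27 km.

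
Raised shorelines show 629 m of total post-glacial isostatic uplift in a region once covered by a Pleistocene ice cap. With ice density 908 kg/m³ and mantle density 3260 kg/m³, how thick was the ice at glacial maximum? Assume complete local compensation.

2260 m

u = t ρ_ice/ρ_m → t = u ρ_m/ρ_ice = 629 m × 3260/908 = 2260 m.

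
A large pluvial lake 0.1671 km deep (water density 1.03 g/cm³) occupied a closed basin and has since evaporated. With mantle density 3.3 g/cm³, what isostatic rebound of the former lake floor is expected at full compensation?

0.0522 km

u = d ρ_w/ρ_m = 0.1671 km × 1.03/3.3 = 0.0522 km.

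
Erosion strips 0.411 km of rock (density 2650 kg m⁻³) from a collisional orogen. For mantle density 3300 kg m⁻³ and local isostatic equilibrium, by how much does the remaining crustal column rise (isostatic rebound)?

Unloading: uplift u = e ρ_c/ρ_m = 0.411 km × 2650/3300 = 0.33 km.

0.33 km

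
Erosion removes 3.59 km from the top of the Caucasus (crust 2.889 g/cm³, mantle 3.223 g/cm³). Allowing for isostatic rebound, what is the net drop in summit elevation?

Rebound u = e ρ_c/ρ_m = 3.59 km × 2.889/3.223 = 3.218 km.
Net surface drop = e − u = 3.59 km − 3.218 km = e (ρ_m − ρ_c)/ρ_m = 0.372 km.

0.372 km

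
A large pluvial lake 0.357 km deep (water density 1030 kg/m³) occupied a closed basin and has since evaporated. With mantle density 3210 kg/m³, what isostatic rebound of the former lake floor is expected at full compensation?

0.115 km

u = d ρ_w/ρ_m = 0.357 km × 1030/3210 = 0.115 km.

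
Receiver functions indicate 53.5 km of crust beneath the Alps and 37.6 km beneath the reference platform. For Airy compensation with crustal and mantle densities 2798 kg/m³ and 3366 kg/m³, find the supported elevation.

Excess crust Δ = 53.5 km − 37.6 km = 15.9 km, split between elevation h and root r with h + r = Δ.
Airy balance ρ_c h = (ρ_m − ρ_c) r gives r = h ρ_c/(ρ_m − ρ_c), so h (1 + ρ_c/(ρ_m − ρ_c)) = Δ, i.e. h = Δ (ρ_m − ρ_c)/ρ_m.
h = 15.9 km × 568/3366 = 2.68 km.

2.68 km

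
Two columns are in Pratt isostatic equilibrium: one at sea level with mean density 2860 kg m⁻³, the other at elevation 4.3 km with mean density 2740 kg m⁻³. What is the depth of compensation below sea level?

98.2 km

ρ_ref D = ρ (D + h) → D (ρ_ref − ρ) = ρ h.
D = ρ h/(ρ_ref − ρ) = 2740 × 4.3 km/(2860 − 2740) = 98.2 km.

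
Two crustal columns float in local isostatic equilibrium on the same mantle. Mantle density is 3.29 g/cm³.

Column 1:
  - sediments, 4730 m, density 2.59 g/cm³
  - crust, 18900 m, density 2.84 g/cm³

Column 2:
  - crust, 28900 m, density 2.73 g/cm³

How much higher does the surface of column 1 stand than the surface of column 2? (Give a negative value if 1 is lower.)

−1330 m

For any compensation level in the mantle, the mantle terms cancel and isostasy reduces to e = (Σt_1 − Σt_2) − (Σ(ρt)_1 − Σ(ρt)_2) / ρ_m.
Σt_1 = 23630 m; Σt_2 = 28900 m; Σ(ρt)_1 = 65926.7; Σ(ρt)_2 = 78897 (in m·g/cm³).
e = (23630 − 28900) − (65926.7 − 78897) / 3.29 = −1330 m.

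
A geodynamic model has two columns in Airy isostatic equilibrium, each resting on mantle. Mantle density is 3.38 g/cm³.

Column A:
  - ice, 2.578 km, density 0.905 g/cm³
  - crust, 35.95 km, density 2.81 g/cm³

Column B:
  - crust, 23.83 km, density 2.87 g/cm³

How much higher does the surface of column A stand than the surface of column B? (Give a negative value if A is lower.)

4.35 km

For any compensation level in the mantle, the mantle terms cancel and isostasy reduces to e = (Σt_A − Σt_B) − (Σ(ρt)_A − Σ(ρt)_B) / ρ_m.
Σt_A = 38.528 km; Σt_B = 23.83 km; Σ(ρt)_A = 103.35259; Σ(ρt)_B = 68.3921 (in km·g/cm³).
e = (38.528 − 23.83) − (103.35259 − 68.3921) / 3.38 = 4.35 km.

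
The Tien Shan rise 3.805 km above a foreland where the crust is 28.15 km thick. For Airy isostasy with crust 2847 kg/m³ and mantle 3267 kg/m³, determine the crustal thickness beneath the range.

57.7 km

Root depth r = h ρ_c / (ρ_m − ρ_c) = 3.805 km × 2847 / 420 = 25.79 km.
Total thickness = T + h + r = 28.15 km + 3.805 km + 25.79 km = 57.7 km.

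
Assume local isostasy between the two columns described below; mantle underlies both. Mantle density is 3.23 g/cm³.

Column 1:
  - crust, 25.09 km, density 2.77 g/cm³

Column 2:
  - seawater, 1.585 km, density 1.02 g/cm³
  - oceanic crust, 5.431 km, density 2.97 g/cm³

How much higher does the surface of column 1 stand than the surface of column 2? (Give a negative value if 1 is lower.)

For any compensation level in the mantle, the mantle terms cancel and isostasy reduces to e = (Σt_1 − Σt_2) − (Σ(ρt)_1 − Σ(ρt)_2) / ρ_m.
Σt_1 = 25.09 km; Σt_2 = 7.016 km; Σ(ρt)_1 = 69.4993; Σ(ρt)_2 = 17.74677 (in km·g/cm³).
e = (25.09 − 7.016) − (69.4993 − 17.74677) / 3.23 = 2.05 km.

2.05 km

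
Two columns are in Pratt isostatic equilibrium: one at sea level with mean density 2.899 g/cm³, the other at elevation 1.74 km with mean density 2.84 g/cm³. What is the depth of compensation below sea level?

ρ_ref D = ρ (D + h) → D (ρ_ref − ρ) = ρ h.
D = ρ h/(ρ_ref − ρ) = 2.84 × 1.74 km/(2.899 − 2.84) = 83.8 km.

83.8 km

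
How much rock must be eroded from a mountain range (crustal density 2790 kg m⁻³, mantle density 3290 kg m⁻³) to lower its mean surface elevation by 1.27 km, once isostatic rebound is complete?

8.36 km

Net drop Δ = e − u = e − e ρ_c/ρ_m = e (ρ_m − ρ_c)/ρ_m.
e = Δ ρ_m/(ρ_m − ρ_c) = 1.27 km × 3290/500 = 8.36 km.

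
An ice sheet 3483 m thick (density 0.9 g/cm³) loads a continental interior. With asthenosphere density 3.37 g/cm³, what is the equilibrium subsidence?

Balancing pressure at the compensation depth: the ice load ρ_ice t is balanced by mantle displaced below, ρ_m s.
s = t ρ_ice / ρ_m = 3483 m × 0.9/3.37 = 930 m.

930 m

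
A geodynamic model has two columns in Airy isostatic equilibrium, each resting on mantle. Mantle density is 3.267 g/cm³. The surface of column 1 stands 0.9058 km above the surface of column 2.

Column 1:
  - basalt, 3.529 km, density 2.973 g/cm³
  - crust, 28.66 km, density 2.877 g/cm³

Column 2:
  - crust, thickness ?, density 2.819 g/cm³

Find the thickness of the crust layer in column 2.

Take the compensation level at the base of the deeper column (depth z_c below the surface of column 1) and equate Σ ρ_i t_i down to z_c; mantle fills any gap and the z_c terms cancel.
Column 1: 3.529×2.973 + 28.66×2.877 + (z_c − 32.189)×3.267
Column 2: 0.9058×0 + x×2.819 + (z_c − 0.9058 − 0 − x)×3.267
The z_c×3.267 term appears on both sides and cancels. Collect the known terms of each column as K = Σ(ρt)_known − 3.267 × (depth of known layers): K_1 = 92.946537 − 3.267×32.189 = −12.214926; K_2 = 0 − 3.267×(0.9058 + 0) = −2.9592486.
Balance: K_1 = K_2 − x×(3.267 − 2.819), so x = (K_2 − K_1)/(3.267 − 2.819) = 9.25568/0.448 = 20.7 km.

20.7 km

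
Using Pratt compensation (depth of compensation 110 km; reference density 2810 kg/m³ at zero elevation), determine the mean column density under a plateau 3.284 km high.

2730 kg/m³

Pratt balance: ρ_ref D = ρ (D + h).
ρ = ρ_ref D/(D + h) = 2810 × 110 km/(110 km + 3.284 km) = 2730 kg/m³.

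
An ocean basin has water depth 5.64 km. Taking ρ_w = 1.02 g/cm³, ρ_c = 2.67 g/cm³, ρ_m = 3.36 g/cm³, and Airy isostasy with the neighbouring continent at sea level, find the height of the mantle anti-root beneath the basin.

13.5 km

By Archimedes' principle applied to the lithosphere: replacing crust with seawater at the top is compensated by replacing crust with mantle at the base: d (ρ_c − ρ_w) = a (ρ_m − ρ_c).
a = d (ρ_c − ρ_w)/(ρ_m − ρ_c) = 5.64 km × 1.65/0.69 = 13.5 km.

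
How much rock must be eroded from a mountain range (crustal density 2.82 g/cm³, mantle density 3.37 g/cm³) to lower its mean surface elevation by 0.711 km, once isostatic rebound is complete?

Net drop Δ = e − u = e − e ρ_c/ρ_m = e (ρ_m − ρ_c)/ρ_m.
e = Δ ρ_m/(ρ_m − ρ_c) = 0.711 km × 3.37/0.55 = 4.36 km.

4.36 km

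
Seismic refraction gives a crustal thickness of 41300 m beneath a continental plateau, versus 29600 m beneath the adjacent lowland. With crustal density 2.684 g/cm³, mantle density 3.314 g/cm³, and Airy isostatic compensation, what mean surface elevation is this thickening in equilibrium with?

Excess crust Δ = 41300 m − 29600 m = 11700 m, split between elevation h and root r with h + r = Δ.
Airy balance ρ_c h = (ρ_m − ρ_c) r gives r = h ρ_c/(ρ_m − ρ_c), so h (1 + ρ_c/(ρ_m − ρ_c)) = Δ, i.e. h = Δ (ρ_m − ρ_c)/ρ_m.
h = 11700 m × 0.63/3.314 = 2220 m.

2220 m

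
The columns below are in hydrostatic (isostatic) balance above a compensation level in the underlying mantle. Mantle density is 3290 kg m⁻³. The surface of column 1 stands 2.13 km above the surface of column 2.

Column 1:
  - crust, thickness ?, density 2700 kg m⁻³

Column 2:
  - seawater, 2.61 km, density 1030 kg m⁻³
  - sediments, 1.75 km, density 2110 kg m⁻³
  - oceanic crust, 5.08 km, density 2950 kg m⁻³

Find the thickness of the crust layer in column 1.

28.3 km

Take the compensation level at the base of the deeper column (depth z_c below the surface of column 1) and equate Σ ρ_i t_i down to z_c; mantle fills any gap and the z_c terms cancel.
Column 1: x×2700 + (z_c − 0 − x)×3290
Column 2: 2.13×0 + 2.61×1030 + 1.75×2110 + 5.08×2950 + (z_c − 2.13 − 9.44)×3290
The z_c×3290 term appears on both sides and cancels. Collect the known terms of each column as K = Σ(ρt)_known − 3290 × (depth of known layers): K_1 = 0 − 3290×0 = 0; K_2 = 21366.8 − 3290×(2.13 + 9.44) = −16698.5.
Balance: K_1 − x×(3290 − 2700) = K_2, so x = (K_1 − K_2)/(3290 − 2700) = 16698.5/590 = 28.3 km.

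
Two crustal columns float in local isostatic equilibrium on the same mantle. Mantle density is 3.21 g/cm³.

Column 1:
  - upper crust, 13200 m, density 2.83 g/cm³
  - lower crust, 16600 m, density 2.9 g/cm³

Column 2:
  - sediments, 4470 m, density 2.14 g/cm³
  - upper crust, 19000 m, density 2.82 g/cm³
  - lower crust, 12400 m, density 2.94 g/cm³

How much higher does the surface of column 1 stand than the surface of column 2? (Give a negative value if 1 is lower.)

−1680 m

For any compensation level in the mantle, the mantle terms cancel and isostasy reduces to e = (Σt_1 − Σt_2) − (Σ(ρt)_1 − Σ(ρt)_2) / ρ_m.
Σt_1 = 29800 m; Σt_2 = 35870 m; Σ(ρt)_1 = 85496; Σ(ρt)_2 = 99601.8 (in m·g/cm³).
e = (29800 − 35870) − (85496 − 99601.8) / 3.21 = −1680 m.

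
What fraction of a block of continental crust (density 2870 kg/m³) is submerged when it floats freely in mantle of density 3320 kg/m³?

0.864

Submerged fraction = ρ_obj/ρ_fluid = 2870/3320 = 0.864.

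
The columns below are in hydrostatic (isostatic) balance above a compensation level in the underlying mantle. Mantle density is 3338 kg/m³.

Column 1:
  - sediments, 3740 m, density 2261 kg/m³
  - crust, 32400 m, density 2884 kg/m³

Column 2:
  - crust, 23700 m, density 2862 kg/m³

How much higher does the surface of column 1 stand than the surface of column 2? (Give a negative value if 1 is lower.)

2230 m

For any compensation level in the mantle, the mantle terms cancel and isostasy reduces to e = (Σt_1 − Σt_2) − (Σ(ρt)_1 − Σ(ρt)_2) / ρ_m.
Σt_1 = 36140 m; Σt_2 = 23700 m; Σ(ρt)_1 = 101897740; Σ(ρt)_2 = 67829400 (in m·kg/m³).
e = (36140 − 23700) − (101897740 − 67829400) / 3338 = 2230 m.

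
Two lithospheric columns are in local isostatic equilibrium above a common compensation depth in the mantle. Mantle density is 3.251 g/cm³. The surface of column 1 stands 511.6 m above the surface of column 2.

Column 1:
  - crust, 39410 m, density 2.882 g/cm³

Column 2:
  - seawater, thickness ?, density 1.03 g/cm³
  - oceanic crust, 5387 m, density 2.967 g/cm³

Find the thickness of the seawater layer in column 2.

Take the compensation level at the base of the deeper column (depth z_c below the surface of column 1) and equate Σ ρ_i t_i down to z_c; mantle fills any gap and the z_c terms cancel.
Column 1: 39410×2.882 + (z_c − 39410)×3.251
Column 2: 511.6×0 + x×1.03 + 5387×2.967 + (z_c − 511.6 − 5387 − x)×3.251
The z_c×3.251 term appears on both sides and cancels. Collect the known terms of each column as K = Σ(ρt)_known − 3.251 × (depth of known layers): K_1 = 113579.62 − 3.251×39410 = −14542.29; K_2 = 15983.229 − 3.251×(511.6 + 5387) = −3193.1196.
Balance: K_1 = K_2 − x×(3.251 − 1.03), so x = (K_2 − K_1)/(3.251 − 1.03) = 11349.2/2.221 = 5110 m.

5110 m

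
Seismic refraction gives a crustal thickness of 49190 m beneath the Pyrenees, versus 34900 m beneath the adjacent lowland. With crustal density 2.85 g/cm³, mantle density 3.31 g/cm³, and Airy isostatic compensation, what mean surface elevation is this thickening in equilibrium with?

1990 m

Excess crust Δ = 49190 m − 34900 m = 14290 m, split between elevation h and root r with h + r = Δ.
Airy balance ρ_c h = (ρ_m − ρ_c) r gives r = h ρ_c/(ρ_m − ρ_c), so h (1 + ρ_c/(ρ_m − ρ_c)) = Δ, i.e. h = Δ (ρ_m − ρ_c)/ρ_m.
h = 14290 m × 0.46/3.31 = 1990 m.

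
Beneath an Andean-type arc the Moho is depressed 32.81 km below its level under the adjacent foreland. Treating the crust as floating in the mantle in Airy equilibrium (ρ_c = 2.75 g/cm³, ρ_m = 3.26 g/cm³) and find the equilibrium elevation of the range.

6.08 km

Balancing pressure at the compensation depth: ρ_c h = (ρ_m − ρ_c) r.
h = r (ρ_m − ρ_c) / ρ_c = 32.81 km × (3.26 − 2.75) / 2.75 = 6.08 km.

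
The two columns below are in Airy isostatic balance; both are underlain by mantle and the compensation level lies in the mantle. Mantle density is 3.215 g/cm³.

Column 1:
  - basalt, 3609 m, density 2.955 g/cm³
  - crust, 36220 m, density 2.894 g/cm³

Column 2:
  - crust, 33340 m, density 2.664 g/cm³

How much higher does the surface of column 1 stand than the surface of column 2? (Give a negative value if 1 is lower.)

For any compensation level in the mantle, the mantle terms cancel and isostasy reduces to e = (Σt_1 − Σt_2) − (Σ(ρt)_1 − Σ(ρt)_2) / ρ_m.
Σt_1 = 39829 m; Σt_2 = 33340 m; Σ(ρt)_1 = 115485.275; Σ(ρt)_2 = 88817.76 (in m·g/cm³).
e = (39829 − 33340) − (115485.275 − 88817.76) / 3.215 = −1810 m.

−1810 m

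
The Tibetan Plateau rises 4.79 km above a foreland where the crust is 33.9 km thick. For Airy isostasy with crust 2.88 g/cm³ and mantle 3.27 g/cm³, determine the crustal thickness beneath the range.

Root depth r = h ρ_c / (ρ_m − ρ_c) = 4.79 km × 2.88 / 0.39 = 35.37 km.
Total thickness = T + h + r = 33.9 km + 4.79 km + 35.37 km = 74.1 km.

74.1 km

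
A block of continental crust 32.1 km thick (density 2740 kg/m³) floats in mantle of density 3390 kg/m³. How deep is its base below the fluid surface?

Draft d = t ρ_obj/ρ_fluid = 32.1 km × 2740/3390 = 25.9 km.

25.9 km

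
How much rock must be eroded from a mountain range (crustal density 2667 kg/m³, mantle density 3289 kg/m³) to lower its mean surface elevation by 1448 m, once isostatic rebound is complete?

7660 m

Net drop Δ = e − u = e − e ρ_c/ρ_m = e (ρ_m − ρ_c)/ρ_m.
e = Δ ρ_m/(ρ_m − ρ_c) = 1448 m × 3289/622 = 7660 m.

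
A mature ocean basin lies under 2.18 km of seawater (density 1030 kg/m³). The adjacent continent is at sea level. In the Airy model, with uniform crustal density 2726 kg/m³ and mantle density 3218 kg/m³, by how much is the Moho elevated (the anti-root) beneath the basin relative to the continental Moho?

7.51 km

Equating mass per unit area of the two columns: replacing crust with seawater at the top is compensated by replacing crust with mantle at the base: d (ρ_c − ρ_w) = a (ρ_m − ρ_c).
a = d (ρ_c − ρ_w)/(ρ_m − ρ_c) = 2.18 km × 1696/492 = 7.51 km.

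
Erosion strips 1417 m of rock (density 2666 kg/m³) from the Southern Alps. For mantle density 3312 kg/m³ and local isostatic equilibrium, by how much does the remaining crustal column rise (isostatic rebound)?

1140 m

Unloading: uplift u = e ρ_c/ρ_m = 1417 m × 2666/3312 = 1140 m.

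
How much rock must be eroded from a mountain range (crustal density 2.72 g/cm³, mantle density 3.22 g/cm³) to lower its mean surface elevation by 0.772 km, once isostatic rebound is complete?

Net drop Δ = e − u = e − e ρ_c/ρ_m = e (ρ_m − ρ_c)/ρ_m.
e = Δ ρ_m/(ρ_m − ρ_c) = 0.772 km × 3.22/0.5 = 4.97 km.

4.97 km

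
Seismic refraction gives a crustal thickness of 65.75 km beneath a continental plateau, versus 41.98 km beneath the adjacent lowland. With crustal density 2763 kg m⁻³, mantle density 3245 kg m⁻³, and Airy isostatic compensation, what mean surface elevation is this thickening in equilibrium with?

Excess crust Δ = 65.75 km − 41.98 km = 23.77 km, split between elevation h and root r with h + r = Δ.
Airy balance ρ_c h = (ρ_m − ρ_c) r gives r = h ρ_c/(ρ_m − ρ_c), so h (1 + ρ_c/(ρ_m − ρ_c)) = Δ, i.e. h = Δ (ρ_m − ρ_c)/ρ_m.
h = 23.77 km × 482/3245 = 3.53 km.

3.53 km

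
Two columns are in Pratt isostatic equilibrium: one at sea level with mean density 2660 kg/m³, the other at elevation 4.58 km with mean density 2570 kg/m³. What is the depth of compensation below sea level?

131 km

ρ_ref D = ρ (D + h) → D (ρ_ref − ρ) = ρ h.
D = ρ h/(ρ_ref − ρ) = 2570 × 4.58 km/(2660 − 2570) = 131 km.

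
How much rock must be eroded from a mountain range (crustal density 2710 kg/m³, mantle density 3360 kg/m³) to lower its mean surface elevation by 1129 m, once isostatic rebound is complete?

Net drop Δ = e − u = e − e ρ_c/ρ_m = e (ρ_m − ρ_c)/ρ_m.
e = Δ ρ_m/(ρ_m − ρ_c) = 1129 m × 3360/650 = 5840 m.

5840 m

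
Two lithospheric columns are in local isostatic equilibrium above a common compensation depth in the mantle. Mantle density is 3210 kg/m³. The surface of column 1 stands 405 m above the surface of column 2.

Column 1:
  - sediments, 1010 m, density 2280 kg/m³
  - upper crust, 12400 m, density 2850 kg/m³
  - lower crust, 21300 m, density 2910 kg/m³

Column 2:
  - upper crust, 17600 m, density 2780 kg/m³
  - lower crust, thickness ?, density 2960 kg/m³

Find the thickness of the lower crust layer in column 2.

Take the compensation level at the base of the deeper column (depth z_c below the surface of column 1) and equate Σ ρ_i t_i down to z_c; mantle fills any gap and the z_c terms cancel.
Column 1: 1010×2280 + 12400×2850 + 21300×2910 + (z_c − 34710)×3210
Column 2: 405×0 + 17600×2780 + x×2960 + (z_c − 405 − 17600 − x)×3210
The z_c×3210 term appears on both sides and cancels. Collect the known terms of each column as K = Σ(ρt)_known − 3210 × (depth of known layers): K_1 = 99625800 − 3210×34710 = −11793300; K_2 = 48928000 − 3210×(405 + 17600) = −8868050.
Balance: K_1 = K_2 − x×(3210 − 2960), so x = (K_2 − K_1)/(3210 − 2960) = 2925250/250 = 11700 m.

11700 m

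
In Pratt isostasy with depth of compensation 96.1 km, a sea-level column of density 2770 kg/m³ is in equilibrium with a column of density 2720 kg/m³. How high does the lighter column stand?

1.77 km

ρ_ref D = ρ (D + h) → h = D (ρ_ref − ρ)/ρ.
h = 96.1 km × (2770 − 2720)/2720 = 1.77 km.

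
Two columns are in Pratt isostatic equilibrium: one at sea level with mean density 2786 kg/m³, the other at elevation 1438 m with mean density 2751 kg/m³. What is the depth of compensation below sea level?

113000 m

ρ_ref D = ρ (D + h) → D (ρ_ref − ρ) = ρ h.
D = ρ h/(ρ_ref − ρ) = 2751 × 1438 m/(2786 − 2751) = 113000 m.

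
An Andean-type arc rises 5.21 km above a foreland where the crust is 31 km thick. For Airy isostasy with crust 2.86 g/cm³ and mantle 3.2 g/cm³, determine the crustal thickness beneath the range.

Root depth r = h ρ_c / (ρ_m − ρ_c) = 5.21 km × 2.86 / 0.34 = 43.83 km.
Total thickness = T + h + r = 31 km + 5.21 km + 43.83 km = 80 km.

80 km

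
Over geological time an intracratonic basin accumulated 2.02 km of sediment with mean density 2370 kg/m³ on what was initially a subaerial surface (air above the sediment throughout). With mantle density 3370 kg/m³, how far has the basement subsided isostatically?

1.42 km

Subaerial load: s = t ρ_sed / ρ_m = 2.02 km × 2370/3370 = 1.42 km.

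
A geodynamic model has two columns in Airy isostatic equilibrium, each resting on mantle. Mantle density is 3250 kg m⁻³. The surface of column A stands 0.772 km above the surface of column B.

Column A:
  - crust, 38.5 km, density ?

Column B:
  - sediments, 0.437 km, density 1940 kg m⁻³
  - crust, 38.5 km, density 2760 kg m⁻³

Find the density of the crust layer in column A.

Take the compensation level at the base of the deeper column (depth z_c below the surface of column A) and equate Σ ρ_i t_i down to z_c; mantle fills any gap and the z_c terms cancel.
Column A: 38.5×ρ + (z_c − 38.5)×3250
Column B: 0.772×0 + 0.437×1940 + 38.5×2760 + (z_c − 0.772 − 38.937)×3250
The z_c×3250 term appears on both sides and cancels. Collect the known terms of each column as K = Σ(ρt)_known − 3250 × (depth of known layers): K_A = 0 − 3250×38.5 = −125125; K_B = 107107.78 − 3250×(0.772 + 38.937) = −21946.47.
Balance: K_A + 38.5×ρ = K_B, so ρ = (K_B − K_A)/38.5 = 103179/38.5 = 2680 kg m⁻³.

2680 kg m⁻³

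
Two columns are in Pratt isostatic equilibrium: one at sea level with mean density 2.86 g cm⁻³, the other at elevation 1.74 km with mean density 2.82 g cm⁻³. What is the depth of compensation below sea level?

123 km

ρ_ref D = ρ (D + h) → D (ρ_ref − ρ) = ρ h.
D = ρ h/(ρ_ref − ρ) = 2.82 × 1.74 km/(2.86 − 2.82) = 123 km.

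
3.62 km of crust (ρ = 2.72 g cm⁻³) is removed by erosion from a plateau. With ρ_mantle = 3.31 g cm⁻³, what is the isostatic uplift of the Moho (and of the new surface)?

2.97 km

Unloading: uplift u = e ρ_c/ρ_m = 3.62 km × 2.72/3.31 = 2.97 km.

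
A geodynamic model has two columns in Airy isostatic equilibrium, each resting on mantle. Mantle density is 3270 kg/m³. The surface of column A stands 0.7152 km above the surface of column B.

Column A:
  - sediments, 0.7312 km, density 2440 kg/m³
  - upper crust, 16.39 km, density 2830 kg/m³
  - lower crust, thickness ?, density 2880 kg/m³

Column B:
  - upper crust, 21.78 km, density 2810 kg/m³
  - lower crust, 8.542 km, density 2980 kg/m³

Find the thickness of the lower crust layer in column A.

18 km

Take the compensation level at the base of the deeper column (depth z_c below the surface of column A) and equate Σ ρ_i t_i down to z_c; mantle fills any gap and the z_c terms cancel.
Column A: 0.7312×2440 + 16.39×2830 + x×2880 + (z_c − 17.1212 − x)×3270
Column B: 0.7152×0 + 21.78×2810 + 8.542×2980 + (z_c − 0.7152 − 30.322)×3270
The z_c×3270 term appears on both sides and cancels. Collect the known terms of each column as K = Σ(ρt)_known − 3270 × (depth of known layers): K_A = 48167.828 − 3270×17.1212 = −7818.496; K_B = 86656.96 − 3270×(0.7152 + 30.322) = −14834.684.
Balance: K_A − x×(3270 − 2880) = K_B, so x = (K_A − K_B)/(3270 − 2880) = 7016.19/390 = 18 km.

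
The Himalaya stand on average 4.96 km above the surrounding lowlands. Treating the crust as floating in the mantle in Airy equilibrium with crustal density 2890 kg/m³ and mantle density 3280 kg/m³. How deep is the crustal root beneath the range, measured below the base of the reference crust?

Equating mass per unit area of the two columns: the weight of the topography is balanced by the buoyancy of the root, ρ_c h = (ρ_m − ρ_c) r.
r = h · ρ_c / (ρ_m − ρ_c) = 4.96 km × 2890 / (3280 − 2890) = 36.8 km.

36.8 km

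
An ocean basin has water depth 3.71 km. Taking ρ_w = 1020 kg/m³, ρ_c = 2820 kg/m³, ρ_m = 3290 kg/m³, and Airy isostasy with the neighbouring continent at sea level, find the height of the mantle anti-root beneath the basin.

In Airy isostatic equilibrium: replacing crust with seawater at the top is compensated by replacing crust with mantle at the base: d (ρ_c − ρ_w) = a (ρ_m − ρ_c).
a = d (ρ_c − ρ_w)/(ρ_m − ρ_c) = 3.71 km × 1800/470 = 14.2 km.

14.2 km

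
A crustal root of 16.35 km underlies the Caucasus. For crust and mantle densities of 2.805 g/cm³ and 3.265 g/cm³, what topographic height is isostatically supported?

By Archimedes' principle applied to the lithosphere: ρ_c h = (ρ_m − ρ_c) r.
h = r (ρ_m − ρ_c) / ρ_c = 16.35 km × (3.265 − 2.805) / 2.805 = 2.68 km.

2.68 km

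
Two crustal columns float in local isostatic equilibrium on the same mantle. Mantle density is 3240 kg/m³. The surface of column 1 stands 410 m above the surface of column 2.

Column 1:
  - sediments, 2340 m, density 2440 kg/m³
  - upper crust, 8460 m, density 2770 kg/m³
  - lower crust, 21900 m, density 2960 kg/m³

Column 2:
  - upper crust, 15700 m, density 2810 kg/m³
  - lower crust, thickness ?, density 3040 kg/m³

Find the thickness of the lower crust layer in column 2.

19500 m

Take the compensation level at the base of the deeper column (depth z_c below the surface of column 1) and equate Σ ρ_i t_i down to z_c; mantle fills any gap and the z_c terms cancel.
Column 1: 2340×2440 + 8460×2770 + 21900×2960 + (z_c − 32700)×3240
Column 2: 410×0 + 15700×2810 + x×3040 + (z_c − 410 − 15700 − x)×3240
The z_c×3240 term appears on both sides and cancels. Collect the known terms of each column as K = Σ(ρt)_known − 3240 × (depth of known layers): K_1 = 93967800 − 3240×32700 = −11980200; K_2 = 44117000 − 3240×(410 + 15700) = −8079400.
Balance: K_1 = K_2 − x×(3240 − 3040), so x = (K_2 − K_1)/(3240 − 3040) = 3900800/200 = 19500 m.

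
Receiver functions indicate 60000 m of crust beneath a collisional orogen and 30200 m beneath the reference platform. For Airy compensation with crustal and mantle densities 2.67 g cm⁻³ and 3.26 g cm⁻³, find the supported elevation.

Excess crust Δ = 60000 m − 30200 m = 29800 m, split between elevation h and root r with h + r = Δ.
Airy balance ρ_c h = (ρ_m − ρ_c) r gives r = h ρ_c/(ρ_m − ρ_c), so h (1 + ρ_c/(ρ_m − ρ_c)) = Δ, i.e. h = Δ (ρ_m − ρ_c)/ρ_m.
h = 29800 m × 0.59/3.26 = 5390 m.

5390 m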